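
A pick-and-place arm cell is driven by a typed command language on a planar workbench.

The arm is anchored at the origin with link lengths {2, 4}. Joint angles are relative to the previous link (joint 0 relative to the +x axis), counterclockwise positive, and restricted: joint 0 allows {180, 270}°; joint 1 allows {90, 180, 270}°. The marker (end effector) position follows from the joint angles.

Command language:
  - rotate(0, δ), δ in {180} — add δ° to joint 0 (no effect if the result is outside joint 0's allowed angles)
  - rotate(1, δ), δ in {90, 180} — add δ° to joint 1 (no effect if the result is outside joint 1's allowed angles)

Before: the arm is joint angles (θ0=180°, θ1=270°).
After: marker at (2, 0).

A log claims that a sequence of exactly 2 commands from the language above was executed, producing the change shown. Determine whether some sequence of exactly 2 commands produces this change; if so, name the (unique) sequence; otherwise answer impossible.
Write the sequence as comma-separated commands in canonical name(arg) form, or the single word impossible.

key: order matters: swapping rotate(1, 180) and rotate(1, 90) lands elsewhere
start: joint angles (θ0=180°, θ1=270°)
[1] after rotate(1, 180): joint angles (θ0=180°, θ1=90°)
[2] after rotate(1, 90): joint angles (θ0=180°, θ1=180°)
uniquely the one of 9 2-step routes that fits.

rotate(1, 180), rotate(1, 90)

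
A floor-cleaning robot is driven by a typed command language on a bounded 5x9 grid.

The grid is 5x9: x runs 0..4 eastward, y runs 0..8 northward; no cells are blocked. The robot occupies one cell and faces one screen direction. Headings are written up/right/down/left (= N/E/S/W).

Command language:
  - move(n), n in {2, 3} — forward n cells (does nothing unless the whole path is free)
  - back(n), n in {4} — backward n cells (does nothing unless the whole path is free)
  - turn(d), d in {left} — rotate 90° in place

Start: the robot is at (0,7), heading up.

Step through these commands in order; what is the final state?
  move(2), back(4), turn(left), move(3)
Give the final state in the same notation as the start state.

at (0,3), heading left

t0: at (0,7), heading up
1. move(2) → at (0,7), heading up
2. back(4) → at (0,3), heading up
3. turn(left) → at (0,3), heading left
4. move(3) → at (0,3), heading left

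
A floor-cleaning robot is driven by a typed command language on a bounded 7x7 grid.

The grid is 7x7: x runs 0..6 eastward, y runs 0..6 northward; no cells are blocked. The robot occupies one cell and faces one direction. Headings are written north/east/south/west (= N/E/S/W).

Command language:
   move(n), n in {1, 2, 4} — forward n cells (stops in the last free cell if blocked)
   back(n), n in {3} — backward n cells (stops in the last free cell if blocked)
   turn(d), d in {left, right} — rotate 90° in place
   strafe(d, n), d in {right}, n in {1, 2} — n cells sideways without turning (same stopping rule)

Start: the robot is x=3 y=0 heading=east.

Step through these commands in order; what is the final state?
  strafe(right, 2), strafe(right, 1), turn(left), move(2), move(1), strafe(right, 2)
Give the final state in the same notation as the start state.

t0: x=3 y=0 heading=east
t=1 strafe(right, 2) ⇒ x=3 y=0 heading=east
t=2 strafe(right, 1) ⇒ x=3 y=0 heading=east
t=3 turn(left) ⇒ x=3 y=0 heading=north
t=4 move(2) ⇒ x=3 y=2 heading=north
t=5 move(1) ⇒ x=3 y=3 heading=north
t=6 strafe(right, 2) ⇒ x=5 y=3 heading=north

x=5 y=3 heading=north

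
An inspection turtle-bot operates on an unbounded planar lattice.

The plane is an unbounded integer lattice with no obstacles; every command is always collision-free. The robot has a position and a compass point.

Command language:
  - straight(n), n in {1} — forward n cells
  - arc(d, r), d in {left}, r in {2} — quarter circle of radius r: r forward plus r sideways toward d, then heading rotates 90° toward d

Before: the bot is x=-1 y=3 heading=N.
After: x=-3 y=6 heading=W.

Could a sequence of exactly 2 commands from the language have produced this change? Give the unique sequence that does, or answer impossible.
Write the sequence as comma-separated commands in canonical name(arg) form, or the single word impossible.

key: position moved to (-3,6) AND the heading swung to W — translation plus rotation needed
t0: x=-1 y=3 heading=N
1. straight(1) → x=-1 y=4 heading=N
2. arc(left, 2) → x=-3 y=6 heading=W
uniquely the one of 4 2-step routes that fits.

straight(1), arc(left, 2)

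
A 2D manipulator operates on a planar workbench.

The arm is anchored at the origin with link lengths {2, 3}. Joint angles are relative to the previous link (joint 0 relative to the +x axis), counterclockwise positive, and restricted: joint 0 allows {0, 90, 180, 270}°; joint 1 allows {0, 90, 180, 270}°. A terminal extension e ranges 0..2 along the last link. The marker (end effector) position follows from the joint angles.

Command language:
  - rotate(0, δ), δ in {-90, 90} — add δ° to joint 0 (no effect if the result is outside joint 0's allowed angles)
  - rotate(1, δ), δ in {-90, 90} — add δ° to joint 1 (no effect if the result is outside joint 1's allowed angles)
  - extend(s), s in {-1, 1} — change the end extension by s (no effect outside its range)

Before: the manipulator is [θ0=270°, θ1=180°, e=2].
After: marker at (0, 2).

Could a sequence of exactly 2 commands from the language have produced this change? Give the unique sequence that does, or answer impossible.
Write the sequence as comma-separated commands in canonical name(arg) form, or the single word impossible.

key: running extend(-1) before extend(1) would end elsewhere — order is forced
t0: [θ0=270°, θ1=180°, e=2]
[1] after extend(1): [θ0=270°, θ1=180°, e=2]
[2] after extend(-1): [θ0=270°, θ1=180°, e=1]
no rival 2-sequence matches.

extend(1), extend(-1)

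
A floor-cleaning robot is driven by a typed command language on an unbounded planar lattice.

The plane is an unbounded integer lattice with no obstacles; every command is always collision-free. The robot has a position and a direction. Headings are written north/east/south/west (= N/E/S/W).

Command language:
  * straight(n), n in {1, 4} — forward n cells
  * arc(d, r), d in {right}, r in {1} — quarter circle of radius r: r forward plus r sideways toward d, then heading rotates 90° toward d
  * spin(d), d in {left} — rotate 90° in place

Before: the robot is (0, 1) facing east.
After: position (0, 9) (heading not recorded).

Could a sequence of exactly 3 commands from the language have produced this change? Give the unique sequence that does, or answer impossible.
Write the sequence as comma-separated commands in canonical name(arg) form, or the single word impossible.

key: running straight(4) before spin(left) would end elsewhere — order is forced
initial: (0, 1) facing east
[1] after spin(left): (0, 1) facing north
[2] after straight(4): (0, 5) facing north
[3] after straight(4): (0, 9) facing north
no rival 3-sequence matches.

spin(left), straight(4), straight(4)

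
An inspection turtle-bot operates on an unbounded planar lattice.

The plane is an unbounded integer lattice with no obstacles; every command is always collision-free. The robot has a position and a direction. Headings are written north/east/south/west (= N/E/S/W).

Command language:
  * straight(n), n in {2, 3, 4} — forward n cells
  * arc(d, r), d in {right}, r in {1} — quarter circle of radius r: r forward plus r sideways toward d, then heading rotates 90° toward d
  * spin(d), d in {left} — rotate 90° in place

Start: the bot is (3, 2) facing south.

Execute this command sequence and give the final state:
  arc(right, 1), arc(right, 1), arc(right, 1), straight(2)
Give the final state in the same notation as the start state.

from: (3, 2) facing south
[1] after arc(right, 1): (2, 1) facing west
[2] after arc(right, 1): (1, 2) facing north
[3] after arc(right, 1): (2, 3) facing east
[4] after straight(2): (4, 3) facing east

(4, 3) facing east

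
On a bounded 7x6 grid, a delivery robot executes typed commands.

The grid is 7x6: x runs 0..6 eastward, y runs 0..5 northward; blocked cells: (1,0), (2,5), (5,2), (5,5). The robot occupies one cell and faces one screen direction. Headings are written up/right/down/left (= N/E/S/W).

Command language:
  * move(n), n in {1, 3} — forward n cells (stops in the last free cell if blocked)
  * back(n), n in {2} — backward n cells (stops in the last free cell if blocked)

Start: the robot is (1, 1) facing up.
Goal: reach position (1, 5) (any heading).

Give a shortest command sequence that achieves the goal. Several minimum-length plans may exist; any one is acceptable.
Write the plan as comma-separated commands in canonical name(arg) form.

move(1), move(3)

begin: (1, 1) facing up
step 1 (move(1)): (1, 2) facing up
step 2 (move(3)): (1, 5) facing up
shorter routes all fall short; 2 is best.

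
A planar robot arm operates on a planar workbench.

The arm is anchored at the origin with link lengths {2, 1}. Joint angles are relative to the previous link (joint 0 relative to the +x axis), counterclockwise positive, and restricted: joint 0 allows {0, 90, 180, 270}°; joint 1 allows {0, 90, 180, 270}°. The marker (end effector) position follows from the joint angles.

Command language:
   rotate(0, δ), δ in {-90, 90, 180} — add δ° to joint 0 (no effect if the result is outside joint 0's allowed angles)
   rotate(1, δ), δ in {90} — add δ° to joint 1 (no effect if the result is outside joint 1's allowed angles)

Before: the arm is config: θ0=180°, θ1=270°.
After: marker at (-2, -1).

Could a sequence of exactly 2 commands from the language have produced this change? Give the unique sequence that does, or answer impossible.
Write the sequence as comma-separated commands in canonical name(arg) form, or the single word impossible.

from: config: θ0=180°, θ1=270°
step 1 (rotate(1, 90)): config: θ0=180°, θ1=0°
step 2 (rotate(1, 90)): config: θ0=180°, θ1=90°
no other 2-command option fits: unique.

rotate(1, 90), rotate(1, 90)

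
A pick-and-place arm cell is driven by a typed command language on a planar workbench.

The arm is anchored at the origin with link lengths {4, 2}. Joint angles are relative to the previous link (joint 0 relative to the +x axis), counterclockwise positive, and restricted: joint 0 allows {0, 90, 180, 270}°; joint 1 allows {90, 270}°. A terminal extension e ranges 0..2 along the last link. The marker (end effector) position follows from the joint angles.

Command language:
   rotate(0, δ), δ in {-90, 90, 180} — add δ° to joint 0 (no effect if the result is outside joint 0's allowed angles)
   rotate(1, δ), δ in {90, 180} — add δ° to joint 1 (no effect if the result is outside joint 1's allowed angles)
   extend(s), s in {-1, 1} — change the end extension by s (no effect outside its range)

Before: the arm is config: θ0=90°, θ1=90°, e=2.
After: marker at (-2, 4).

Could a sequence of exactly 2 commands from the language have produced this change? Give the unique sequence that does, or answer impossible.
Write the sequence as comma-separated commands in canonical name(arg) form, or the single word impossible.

extend(-1), extend(-1)

start: config: θ0=90°, θ1=90°, e=2
1. extend(-1) → config: θ0=90°, θ1=90°, e=1
2. extend(-1) → config: θ0=90°, θ1=90°, e=0
all 49 alternatives checked — unique.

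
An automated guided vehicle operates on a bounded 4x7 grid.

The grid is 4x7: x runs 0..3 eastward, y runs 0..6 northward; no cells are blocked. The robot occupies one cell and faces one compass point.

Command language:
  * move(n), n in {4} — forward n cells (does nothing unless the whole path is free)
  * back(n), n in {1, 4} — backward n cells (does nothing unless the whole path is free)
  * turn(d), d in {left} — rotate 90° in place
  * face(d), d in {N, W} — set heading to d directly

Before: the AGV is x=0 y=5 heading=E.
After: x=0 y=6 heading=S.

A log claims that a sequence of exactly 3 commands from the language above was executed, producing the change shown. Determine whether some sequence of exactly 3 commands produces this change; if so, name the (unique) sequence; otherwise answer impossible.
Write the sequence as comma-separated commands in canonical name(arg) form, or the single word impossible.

key: running back(1) before face(W) would end elsewhere — order is forced
start: x=0 y=5 heading=E
[1] after face(W): x=0 y=5 heading=W
[2] after turn(left): x=0 y=5 heading=S
[3] after back(1): x=0 y=6 heading=S
uniquely the one of 216 3-step routes that fits.

face(W), turn(left), back(1)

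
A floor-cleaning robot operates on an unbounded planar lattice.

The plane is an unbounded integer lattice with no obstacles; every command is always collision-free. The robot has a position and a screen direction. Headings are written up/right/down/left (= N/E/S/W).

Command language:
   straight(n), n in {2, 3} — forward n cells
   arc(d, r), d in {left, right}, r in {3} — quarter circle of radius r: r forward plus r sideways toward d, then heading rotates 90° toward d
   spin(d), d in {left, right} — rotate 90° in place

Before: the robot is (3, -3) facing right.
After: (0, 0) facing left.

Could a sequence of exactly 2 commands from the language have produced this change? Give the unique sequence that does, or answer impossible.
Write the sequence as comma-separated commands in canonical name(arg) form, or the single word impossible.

key: cell and facing (now W) both changed — the 2 commands mix motion and turning
start: (3, -3) facing right
[1] after spin(left): (3, -3) facing up
[2] after arc(left, 3): (0, 0) facing left
all 36 alternatives checked — unique.

spin(left), arc(left, 3)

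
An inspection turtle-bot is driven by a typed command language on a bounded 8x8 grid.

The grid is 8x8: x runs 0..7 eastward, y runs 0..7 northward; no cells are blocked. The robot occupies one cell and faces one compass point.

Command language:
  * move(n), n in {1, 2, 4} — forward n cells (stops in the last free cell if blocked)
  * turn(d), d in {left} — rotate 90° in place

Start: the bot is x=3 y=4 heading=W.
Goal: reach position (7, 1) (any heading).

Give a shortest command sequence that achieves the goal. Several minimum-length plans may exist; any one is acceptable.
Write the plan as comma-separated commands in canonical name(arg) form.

turn(left), move(1), move(2), turn(left), move(4)

initial: x=3 y=4 heading=W
1. turn(left) → x=3 y=4 heading=S
2. move(1) → x=3 y=3 heading=S
3. move(2) → x=3 y=1 heading=S
4. turn(left) → x=3 y=1 heading=E
5. move(4) → x=7 y=1 heading=E
nothing shorter than 5 reaches the goal.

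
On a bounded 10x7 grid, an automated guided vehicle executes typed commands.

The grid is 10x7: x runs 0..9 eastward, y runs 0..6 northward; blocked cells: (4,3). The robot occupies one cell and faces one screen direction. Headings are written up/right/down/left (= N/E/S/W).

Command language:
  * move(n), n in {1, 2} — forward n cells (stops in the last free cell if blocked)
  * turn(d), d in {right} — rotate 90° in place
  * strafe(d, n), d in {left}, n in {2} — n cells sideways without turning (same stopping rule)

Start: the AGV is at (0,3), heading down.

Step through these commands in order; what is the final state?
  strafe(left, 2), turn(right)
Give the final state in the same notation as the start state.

at (2,3), heading left

t0: at (0,3), heading down
step 1 (strafe(left, 2)): at (2,3), heading down
step 2 (turn(right)): at (2,3), heading left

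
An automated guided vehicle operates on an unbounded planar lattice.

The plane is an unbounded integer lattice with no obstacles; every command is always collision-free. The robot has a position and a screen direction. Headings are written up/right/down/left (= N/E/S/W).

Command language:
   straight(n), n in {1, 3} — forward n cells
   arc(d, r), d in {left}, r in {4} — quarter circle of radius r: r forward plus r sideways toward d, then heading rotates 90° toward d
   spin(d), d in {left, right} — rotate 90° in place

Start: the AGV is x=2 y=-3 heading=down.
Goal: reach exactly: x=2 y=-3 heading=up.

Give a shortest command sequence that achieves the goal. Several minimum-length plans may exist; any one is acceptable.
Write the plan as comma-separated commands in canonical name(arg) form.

t0: x=2 y=-3 heading=down
[1] after spin(left): x=2 y=-3 heading=right
[2] after spin(left): x=2 y=-3 heading=up
minimal: 2 command(s), checked below 2.

spin(left), spin(left)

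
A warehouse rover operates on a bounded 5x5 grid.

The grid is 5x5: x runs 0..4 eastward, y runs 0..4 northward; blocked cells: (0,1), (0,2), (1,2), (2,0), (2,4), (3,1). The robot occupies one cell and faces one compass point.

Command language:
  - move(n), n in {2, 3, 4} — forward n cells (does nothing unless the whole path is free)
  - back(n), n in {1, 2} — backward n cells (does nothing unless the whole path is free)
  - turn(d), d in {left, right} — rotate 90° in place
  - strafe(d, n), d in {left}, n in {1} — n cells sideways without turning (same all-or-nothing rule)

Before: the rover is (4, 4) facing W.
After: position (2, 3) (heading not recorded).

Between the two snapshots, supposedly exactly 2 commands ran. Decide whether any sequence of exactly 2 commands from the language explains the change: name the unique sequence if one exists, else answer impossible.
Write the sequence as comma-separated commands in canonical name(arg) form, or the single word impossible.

strafe(left, 1), move(2)

key: order matters: swapping strafe(left, 1) and move(2) lands elsewhere
from: (4, 4) facing W
t=1 strafe(left, 1) ⇒ (4, 3) facing W
t=2 move(2) ⇒ (2, 3) facing W
uniquely the one of 64 2-step routes that fits.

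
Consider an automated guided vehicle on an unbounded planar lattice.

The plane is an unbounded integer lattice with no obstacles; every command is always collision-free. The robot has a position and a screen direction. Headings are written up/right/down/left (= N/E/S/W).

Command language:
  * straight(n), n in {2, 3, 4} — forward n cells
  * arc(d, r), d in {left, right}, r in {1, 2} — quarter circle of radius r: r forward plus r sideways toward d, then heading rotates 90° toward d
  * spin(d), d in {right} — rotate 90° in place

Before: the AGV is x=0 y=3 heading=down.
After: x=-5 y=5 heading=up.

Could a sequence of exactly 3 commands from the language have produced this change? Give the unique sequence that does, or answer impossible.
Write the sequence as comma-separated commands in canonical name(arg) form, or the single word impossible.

key: position moved to (-5,5) AND the heading swung to N — translation plus rotation needed
start: x=0 y=3 heading=down
1. spin(right) → x=0 y=3 heading=left
2. straight(3) → x=-3 y=3 heading=left
3. arc(right, 2) → x=-5 y=5 heading=up
no other 3-command option fits: unique.

spin(right), straight(3), arc(right, 2)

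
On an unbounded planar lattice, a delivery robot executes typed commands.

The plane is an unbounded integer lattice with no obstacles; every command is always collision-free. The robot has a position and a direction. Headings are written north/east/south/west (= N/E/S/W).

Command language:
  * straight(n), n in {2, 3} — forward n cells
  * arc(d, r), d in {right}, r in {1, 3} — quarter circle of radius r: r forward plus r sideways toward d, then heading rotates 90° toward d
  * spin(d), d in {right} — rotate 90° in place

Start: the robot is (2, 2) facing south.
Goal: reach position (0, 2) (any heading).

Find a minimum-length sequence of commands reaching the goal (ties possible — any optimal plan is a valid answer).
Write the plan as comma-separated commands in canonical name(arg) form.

spin(right), straight(2)

begin: (2, 2) facing south
t=1 spin(right) ⇒ (2, 2) facing west
t=2 straight(2) ⇒ (0, 2) facing west
nothing shorter than 2 reaches the goal.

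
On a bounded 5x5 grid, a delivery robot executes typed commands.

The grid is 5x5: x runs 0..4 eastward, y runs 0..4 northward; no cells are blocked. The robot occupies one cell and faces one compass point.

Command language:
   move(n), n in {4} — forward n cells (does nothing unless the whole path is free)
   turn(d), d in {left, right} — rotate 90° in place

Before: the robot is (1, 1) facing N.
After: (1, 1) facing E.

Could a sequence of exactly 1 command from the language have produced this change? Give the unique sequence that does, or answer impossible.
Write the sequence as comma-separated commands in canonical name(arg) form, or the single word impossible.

turn(right)

key: parked at (1,1) the whole time — nothing moves the robot
initial: (1, 1) facing N
1. turn(right) → (1, 1) facing E
no other 1-command option fits: unique.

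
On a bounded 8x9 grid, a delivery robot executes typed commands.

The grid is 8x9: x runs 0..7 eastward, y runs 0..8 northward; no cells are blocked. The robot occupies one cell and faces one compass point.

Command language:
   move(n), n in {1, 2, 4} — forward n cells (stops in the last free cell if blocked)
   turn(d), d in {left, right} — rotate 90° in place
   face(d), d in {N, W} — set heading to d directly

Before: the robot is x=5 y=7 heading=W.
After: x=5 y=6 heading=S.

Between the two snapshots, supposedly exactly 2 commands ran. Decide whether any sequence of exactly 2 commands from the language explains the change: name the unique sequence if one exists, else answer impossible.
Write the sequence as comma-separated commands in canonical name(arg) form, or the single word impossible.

turn(left), move(1)

key: running move(1) before turn(left) would end elsewhere — order is forced
initial: x=5 y=7 heading=W
t=1 turn(left) ⇒ x=5 y=7 heading=S
t=2 move(1) ⇒ x=5 y=6 heading=S
no rival 2-sequence matches.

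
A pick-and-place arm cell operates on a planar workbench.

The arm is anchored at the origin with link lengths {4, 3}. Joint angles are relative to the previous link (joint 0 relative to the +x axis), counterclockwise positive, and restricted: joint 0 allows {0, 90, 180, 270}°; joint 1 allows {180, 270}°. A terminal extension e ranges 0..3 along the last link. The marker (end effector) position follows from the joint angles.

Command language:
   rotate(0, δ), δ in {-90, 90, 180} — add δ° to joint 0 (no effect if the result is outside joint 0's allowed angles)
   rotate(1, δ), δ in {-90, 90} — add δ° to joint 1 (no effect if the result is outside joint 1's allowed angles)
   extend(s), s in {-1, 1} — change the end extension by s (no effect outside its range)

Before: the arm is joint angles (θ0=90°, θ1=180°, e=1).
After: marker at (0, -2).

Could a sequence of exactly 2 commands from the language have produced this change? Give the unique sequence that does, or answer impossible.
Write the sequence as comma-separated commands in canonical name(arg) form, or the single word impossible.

t0: joint angles (θ0=90°, θ1=180°, e=1)
t=1 extend(1) ⇒ joint angles (θ0=90°, θ1=180°, e=2)
t=2 extend(1) ⇒ joint angles (θ0=90°, θ1=180°, e=3)
uniquely the one of 49 2-step routes that fits.

extend(1), extend(1)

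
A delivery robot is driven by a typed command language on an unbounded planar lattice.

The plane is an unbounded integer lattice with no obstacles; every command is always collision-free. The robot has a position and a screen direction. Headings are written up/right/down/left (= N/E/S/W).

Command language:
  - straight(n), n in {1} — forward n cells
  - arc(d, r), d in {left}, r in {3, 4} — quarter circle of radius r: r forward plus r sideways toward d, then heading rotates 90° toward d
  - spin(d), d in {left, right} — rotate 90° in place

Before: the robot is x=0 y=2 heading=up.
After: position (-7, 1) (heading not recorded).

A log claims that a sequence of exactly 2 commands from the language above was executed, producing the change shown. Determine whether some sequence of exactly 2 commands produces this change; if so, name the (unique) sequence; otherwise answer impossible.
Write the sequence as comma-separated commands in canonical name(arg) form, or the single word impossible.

key: order matters: swapping arc(left, 3) and arc(left, 4) lands elsewhere
begin: x=0 y=2 heading=up
[1] after arc(left, 3): x=-3 y=5 heading=left
[2] after arc(left, 4): x=-7 y=1 heading=down
all 25 alternatives checked — unique.

arc(left, 3), arc(left, 4)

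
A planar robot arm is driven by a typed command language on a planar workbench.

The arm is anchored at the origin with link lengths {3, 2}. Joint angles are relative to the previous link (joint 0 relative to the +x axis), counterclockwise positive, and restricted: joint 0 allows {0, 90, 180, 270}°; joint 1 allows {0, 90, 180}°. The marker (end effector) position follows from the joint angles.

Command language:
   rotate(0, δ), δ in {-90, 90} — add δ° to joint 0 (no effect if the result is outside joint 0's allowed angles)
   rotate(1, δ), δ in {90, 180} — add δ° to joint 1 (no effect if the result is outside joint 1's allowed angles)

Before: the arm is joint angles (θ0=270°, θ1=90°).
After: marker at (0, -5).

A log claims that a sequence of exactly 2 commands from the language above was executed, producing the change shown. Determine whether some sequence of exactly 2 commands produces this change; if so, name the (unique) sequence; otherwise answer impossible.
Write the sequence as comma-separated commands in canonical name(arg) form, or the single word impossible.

rotate(1, 90), rotate(1, 180)

key: running rotate(1, 180) before rotate(1, 90) would end elsewhere — order is forced
start: joint angles (θ0=270°, θ1=90°)
[1] after rotate(1, 90): joint angles (θ0=270°, θ1=180°)
[2] after rotate(1, 180): joint angles (θ0=270°, θ1=0°)
all 16 alternatives checked — unique.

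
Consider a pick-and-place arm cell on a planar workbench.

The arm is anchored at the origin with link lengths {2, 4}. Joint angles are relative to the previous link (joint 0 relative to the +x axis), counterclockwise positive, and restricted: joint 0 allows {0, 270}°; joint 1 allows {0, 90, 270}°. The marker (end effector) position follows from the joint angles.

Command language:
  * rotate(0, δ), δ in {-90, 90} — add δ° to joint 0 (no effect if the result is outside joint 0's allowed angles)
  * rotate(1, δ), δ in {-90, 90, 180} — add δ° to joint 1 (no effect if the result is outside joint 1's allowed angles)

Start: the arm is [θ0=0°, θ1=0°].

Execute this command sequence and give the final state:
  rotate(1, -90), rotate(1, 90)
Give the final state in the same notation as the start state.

[θ0=0°, θ1=0°]

from: [θ0=0°, θ1=0°]
step 1 (rotate(1, -90)): [θ0=0°, θ1=270°]
step 2 (rotate(1, 90)): [θ0=0°, θ1=0°]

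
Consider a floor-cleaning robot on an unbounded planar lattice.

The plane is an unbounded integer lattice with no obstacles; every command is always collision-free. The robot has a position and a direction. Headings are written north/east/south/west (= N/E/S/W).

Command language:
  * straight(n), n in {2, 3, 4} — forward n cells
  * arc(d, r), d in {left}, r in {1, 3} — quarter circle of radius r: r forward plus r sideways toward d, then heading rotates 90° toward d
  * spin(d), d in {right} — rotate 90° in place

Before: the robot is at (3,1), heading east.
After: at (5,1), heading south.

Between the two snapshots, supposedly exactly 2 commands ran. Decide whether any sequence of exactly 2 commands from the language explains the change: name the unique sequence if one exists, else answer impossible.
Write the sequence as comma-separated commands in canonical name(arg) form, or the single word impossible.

key: running spin(right) before straight(2) would end elsewhere — order is forced
from: at (3,1), heading east
step 1 (straight(2)): at (5,1), heading east
step 2 (spin(right)): at (5,1), heading south
all 36 alternatives checked — unique.

straight(2), spin(right)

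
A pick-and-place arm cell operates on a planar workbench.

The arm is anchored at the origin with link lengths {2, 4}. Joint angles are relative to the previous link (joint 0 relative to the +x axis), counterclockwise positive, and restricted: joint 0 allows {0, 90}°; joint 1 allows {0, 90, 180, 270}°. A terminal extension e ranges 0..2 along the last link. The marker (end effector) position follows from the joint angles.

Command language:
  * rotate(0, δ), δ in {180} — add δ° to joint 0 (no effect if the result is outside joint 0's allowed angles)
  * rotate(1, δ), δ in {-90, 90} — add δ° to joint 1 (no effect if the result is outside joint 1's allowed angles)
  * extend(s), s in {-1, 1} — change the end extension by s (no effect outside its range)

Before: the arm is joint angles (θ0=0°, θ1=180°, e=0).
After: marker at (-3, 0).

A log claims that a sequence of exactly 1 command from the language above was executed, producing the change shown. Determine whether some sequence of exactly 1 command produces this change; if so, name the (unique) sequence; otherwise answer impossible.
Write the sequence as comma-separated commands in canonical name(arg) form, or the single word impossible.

from: joint angles (θ0=0°, θ1=180°, e=0)
step 1 (extend(1)): joint angles (θ0=0°, θ1=180°, e=1)
no other 1-command option fits: unique.

extend(1)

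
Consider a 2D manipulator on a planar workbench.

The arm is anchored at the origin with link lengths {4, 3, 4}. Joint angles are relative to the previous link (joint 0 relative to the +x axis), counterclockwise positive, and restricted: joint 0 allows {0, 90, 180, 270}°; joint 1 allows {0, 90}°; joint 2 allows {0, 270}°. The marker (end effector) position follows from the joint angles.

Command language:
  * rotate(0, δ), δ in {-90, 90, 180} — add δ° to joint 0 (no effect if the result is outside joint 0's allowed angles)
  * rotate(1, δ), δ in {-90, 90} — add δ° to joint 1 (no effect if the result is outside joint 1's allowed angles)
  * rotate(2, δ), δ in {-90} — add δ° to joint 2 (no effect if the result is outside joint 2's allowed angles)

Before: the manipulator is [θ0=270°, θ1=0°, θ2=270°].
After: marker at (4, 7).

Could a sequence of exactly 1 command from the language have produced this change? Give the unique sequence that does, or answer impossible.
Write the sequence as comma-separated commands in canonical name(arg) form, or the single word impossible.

rotate(0, 180)

initial: [θ0=270°, θ1=0°, θ2=270°]
t=1 rotate(0, 180) ⇒ [θ0=90°, θ1=0°, θ2=270°]
uniquely the one of 6 1-step routes that fits.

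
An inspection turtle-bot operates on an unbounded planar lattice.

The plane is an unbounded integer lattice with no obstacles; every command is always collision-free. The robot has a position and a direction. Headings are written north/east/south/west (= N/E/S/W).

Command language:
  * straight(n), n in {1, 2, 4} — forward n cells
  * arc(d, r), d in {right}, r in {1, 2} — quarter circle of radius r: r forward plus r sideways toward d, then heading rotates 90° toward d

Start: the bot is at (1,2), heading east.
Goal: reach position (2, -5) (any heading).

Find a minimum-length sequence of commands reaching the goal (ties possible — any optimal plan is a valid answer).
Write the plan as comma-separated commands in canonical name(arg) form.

arc(right, 2), straight(4), arc(right, 1)

initial: at (1,2), heading east
step 1 (arc(right, 2)): at (3,0), heading south
step 2 (straight(4)): at (3,-4), heading south
step 3 (arc(right, 1)): at (2,-5), heading west
minimal: 3 command(s), checked below 3.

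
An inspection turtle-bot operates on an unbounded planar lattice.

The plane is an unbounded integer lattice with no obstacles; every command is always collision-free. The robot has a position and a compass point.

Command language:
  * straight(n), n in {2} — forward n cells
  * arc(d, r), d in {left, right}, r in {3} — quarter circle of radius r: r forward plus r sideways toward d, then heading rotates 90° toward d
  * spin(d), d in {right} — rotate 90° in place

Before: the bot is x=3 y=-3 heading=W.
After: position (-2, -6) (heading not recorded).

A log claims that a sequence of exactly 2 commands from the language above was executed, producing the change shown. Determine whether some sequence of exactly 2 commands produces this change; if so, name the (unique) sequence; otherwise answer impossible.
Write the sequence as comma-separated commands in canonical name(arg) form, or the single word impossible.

key: order matters: swapping straight(2) and arc(left, 3) lands elsewhere
from: x=3 y=-3 heading=W
[1] after straight(2): x=1 y=-3 heading=W
[2] after arc(left, 3): x=-2 y=-6 heading=S
no rival 2-sequence matches.

straight(2), arc(left, 3)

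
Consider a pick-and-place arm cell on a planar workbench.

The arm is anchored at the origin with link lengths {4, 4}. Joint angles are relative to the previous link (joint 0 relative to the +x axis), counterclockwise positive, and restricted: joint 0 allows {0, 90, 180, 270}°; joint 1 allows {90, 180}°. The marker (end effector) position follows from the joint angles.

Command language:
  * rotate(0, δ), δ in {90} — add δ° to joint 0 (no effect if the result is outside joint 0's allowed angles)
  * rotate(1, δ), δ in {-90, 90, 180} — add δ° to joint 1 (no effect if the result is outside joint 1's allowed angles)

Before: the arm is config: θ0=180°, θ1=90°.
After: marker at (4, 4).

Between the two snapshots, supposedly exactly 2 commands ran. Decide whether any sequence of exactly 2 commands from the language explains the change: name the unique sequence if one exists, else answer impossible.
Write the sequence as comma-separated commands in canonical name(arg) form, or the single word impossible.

begin: config: θ0=180°, θ1=90°
[1] after rotate(0, 90): config: θ0=270°, θ1=90°
[2] after rotate(0, 90): config: θ0=0°, θ1=90°
no other 2-command option fits: unique.

rotate(0, 90), rotate(0, 90)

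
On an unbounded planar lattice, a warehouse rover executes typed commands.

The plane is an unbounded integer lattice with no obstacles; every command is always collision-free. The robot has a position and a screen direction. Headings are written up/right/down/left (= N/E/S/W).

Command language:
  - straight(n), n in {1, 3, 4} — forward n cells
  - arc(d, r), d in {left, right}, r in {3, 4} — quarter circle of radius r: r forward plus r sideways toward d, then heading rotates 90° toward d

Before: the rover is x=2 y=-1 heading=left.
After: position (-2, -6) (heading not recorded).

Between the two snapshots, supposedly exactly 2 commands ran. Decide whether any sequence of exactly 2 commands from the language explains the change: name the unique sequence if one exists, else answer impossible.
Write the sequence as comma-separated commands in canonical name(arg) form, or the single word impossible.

key: order matters: swapping arc(left, 4) and straight(1) lands elsewhere
start: x=2 y=-1 heading=left
[1] after arc(left, 4): x=-2 y=-5 heading=down
[2] after straight(1): x=-2 y=-6 heading=down
all 49 alternatives checked — unique.

arc(left, 4), straight(1)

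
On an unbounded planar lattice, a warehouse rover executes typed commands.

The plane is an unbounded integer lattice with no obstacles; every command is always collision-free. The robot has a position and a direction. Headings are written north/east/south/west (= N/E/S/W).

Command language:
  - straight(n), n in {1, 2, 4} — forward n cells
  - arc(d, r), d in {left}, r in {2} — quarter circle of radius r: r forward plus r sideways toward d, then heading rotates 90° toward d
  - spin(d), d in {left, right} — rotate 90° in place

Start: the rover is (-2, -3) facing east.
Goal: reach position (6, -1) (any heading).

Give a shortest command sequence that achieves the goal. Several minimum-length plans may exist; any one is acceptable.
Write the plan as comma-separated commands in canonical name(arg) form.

start: (-2, -3) facing east
step 1 (straight(2)): (0, -3) facing east
step 2 (straight(4)): (4, -3) facing east
step 3 (arc(left, 2)): (6, -1) facing north
no 2-step plan works, so 3 is optimal.

straight(2), straight(4), arc(left, 2)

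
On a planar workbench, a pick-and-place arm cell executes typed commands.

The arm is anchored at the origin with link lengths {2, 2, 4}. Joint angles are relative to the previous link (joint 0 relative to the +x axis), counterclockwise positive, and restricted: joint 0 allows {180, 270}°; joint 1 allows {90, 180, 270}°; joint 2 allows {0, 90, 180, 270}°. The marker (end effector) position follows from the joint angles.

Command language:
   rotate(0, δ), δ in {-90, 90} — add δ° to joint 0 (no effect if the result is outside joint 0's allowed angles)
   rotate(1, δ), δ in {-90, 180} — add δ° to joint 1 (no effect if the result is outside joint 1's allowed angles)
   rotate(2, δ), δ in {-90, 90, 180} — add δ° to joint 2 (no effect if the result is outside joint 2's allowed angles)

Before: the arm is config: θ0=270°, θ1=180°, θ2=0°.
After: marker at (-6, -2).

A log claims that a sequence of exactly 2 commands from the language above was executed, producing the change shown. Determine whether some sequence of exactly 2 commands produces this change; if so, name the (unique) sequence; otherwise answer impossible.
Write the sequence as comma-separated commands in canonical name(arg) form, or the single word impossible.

rotate(1, -90), rotate(1, 180)

key: order matters: swapping rotate(1, -90) and rotate(1, 180) lands elsewhere
from: config: θ0=270°, θ1=180°, θ2=0°
[1] after rotate(1, -90): config: θ0=270°, θ1=90°, θ2=0°
[2] after rotate(1, 180): config: θ0=270°, θ1=270°, θ2=0°
no rival 2-sequence matches.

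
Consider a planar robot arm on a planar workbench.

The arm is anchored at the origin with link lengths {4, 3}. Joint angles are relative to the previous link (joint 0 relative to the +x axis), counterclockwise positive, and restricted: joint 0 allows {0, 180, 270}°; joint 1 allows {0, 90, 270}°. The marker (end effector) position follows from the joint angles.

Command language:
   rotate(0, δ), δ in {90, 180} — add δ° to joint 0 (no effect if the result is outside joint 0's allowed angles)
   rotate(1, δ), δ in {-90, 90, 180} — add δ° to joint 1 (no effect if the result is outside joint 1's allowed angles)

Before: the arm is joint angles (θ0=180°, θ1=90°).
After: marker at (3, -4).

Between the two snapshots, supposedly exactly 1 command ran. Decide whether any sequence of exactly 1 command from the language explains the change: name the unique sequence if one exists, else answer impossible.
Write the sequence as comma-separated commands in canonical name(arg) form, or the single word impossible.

initial: joint angles (θ0=180°, θ1=90°)
[1] after rotate(0, 90): joint angles (θ0=270°, θ1=90°)
uniquely the one of 5 1-step routes that fits.

rotate(0, 90)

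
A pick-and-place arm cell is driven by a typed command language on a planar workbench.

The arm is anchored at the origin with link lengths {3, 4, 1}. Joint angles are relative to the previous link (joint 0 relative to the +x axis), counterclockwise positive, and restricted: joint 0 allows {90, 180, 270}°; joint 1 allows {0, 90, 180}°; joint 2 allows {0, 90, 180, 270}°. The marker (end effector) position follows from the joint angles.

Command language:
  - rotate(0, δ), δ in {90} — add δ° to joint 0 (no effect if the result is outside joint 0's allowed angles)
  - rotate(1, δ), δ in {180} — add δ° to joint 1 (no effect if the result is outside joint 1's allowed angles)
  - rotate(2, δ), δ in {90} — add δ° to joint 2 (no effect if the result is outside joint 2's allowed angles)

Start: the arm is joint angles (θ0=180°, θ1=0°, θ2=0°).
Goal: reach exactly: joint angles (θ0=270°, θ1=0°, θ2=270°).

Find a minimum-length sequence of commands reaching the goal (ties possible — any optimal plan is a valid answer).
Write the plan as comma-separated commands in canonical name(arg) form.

start: joint angles (θ0=180°, θ1=0°, θ2=0°)
1. rotate(2, 90) → joint angles (θ0=180°, θ1=0°, θ2=90°)
2. rotate(2, 90) → joint angles (θ0=180°, θ1=0°, θ2=180°)
3. rotate(2, 90) → joint angles (θ0=180°, θ1=0°, θ2=270°)
4. rotate(0, 90) → joint angles (θ0=270°, θ1=0°, θ2=270°)
shorter routes all fall short; 4 is best.

rotate(2, 90), rotate(2, 90), rotate(2, 90), rotate(0, 90)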